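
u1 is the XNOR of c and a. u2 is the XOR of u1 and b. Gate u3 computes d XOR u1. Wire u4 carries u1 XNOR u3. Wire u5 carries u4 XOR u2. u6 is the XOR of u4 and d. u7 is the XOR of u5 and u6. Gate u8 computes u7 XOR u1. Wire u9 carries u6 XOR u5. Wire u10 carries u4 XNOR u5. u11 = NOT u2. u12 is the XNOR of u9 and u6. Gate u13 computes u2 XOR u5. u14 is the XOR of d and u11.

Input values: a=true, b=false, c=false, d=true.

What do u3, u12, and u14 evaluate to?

u3 = true, u12 = true, u14 = false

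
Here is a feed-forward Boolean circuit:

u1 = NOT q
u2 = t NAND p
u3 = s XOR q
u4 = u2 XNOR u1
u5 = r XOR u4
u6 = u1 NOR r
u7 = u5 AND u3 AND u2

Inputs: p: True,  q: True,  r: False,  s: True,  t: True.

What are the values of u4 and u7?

u1 = NOT q = NOT True = False
u2 = t NAND p = True NAND True = False
u3 = s XOR q = True XOR True = False
u4 = u2 XNOR u1 = False XNOR False = True
u5 = r XOR u4 = False XOR True = True
u7 = u5 AND u3 AND u2 = True AND False AND False = False

u4 = True, u7 = False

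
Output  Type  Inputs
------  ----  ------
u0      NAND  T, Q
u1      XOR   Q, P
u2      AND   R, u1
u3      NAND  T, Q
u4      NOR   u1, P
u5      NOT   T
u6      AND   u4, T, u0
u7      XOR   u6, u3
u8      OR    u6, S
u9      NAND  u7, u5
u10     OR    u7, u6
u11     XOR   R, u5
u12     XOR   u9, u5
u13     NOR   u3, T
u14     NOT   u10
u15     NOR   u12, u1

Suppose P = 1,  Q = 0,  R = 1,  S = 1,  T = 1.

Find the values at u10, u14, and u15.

u10 = 1; u14 = 0; u15 = 0

u0 = T NAND Q = 1 NAND 0 = 1
u1 = Q XOR P = 0 XOR 1 = 1
u3 = T NAND Q = 1 NAND 0 = 1
u4 = u1 NOR P = 1 NOR 1 = 0
u5 = NOT T = NOT 1 = 0
u6 = u4 AND T AND u0 = 0 AND 1 AND 1 = 0
u7 = u6 XOR u3 = 0 XOR 1 = 1
u9 = u7 NAND u5 = 1 NAND 0 = 1
u10 = u7 OR u6 = 1 OR 0 = 1
u12 = u9 XOR u5 = 1 XOR 0 = 1
u14 = NOT u10 = NOT 1 = 0
u15 = u12 NOR u1 = 1 NOR 1 = 0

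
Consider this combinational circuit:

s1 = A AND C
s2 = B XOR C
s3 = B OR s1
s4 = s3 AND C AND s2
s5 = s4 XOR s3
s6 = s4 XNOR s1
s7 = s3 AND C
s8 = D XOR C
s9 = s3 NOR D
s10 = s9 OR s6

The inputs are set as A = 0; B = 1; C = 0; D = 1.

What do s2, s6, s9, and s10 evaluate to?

s1 = A AND C = 0 AND 0 = 0
s2 = B XOR C = 1 XOR 0 = 1
s3 = B OR s1 = 1 OR 0 = 1
s4 = s3 AND C AND s2 = 1 AND 0 AND 1 = 0
s6 = s4 XNOR s1 = 0 XNOR 0 = 1
s9 = s3 NOR D = 1 NOR 1 = 0
s10 = s9 OR s6 = 0 OR 1 = 1

s2 = 1  s6 = 1  s9 = 0  s10 = 1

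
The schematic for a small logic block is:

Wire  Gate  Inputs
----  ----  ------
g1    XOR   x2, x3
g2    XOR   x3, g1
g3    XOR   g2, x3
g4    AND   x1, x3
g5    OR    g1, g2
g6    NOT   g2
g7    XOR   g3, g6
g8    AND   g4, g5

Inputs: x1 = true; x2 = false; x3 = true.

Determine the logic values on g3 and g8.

g3 = true, g8 = true

g1 = x2 XOR x3 = false XOR true = true
g2 = x3 XOR g1 = true XOR true = false
g3 = g2 XOR x3 = false XOR true = true
g4 = x1 AND x3 = true AND true = true
g5 = g1 OR g2 = true OR false = true
g8 = g4 AND g5 = true AND true = true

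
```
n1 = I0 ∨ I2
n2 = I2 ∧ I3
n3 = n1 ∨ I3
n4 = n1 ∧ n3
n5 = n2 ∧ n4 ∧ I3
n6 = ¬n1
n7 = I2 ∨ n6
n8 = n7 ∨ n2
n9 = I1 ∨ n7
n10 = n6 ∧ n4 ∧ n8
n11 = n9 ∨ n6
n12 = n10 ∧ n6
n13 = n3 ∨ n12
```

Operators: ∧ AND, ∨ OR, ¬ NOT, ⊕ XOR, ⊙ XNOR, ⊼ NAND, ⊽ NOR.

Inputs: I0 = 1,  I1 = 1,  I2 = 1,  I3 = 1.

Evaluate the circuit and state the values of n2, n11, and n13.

n1 = I0 OR I2 = 1 OR 1 = 1
n2 = I2 AND I3 = 1 AND 1 = 1
n3 = n1 OR I3 = 1 OR 1 = 1
n4 = n1 AND n3 = 1 AND 1 = 1
n6 = NOT n1 = NOT 1 = 0
n7 = I2 OR n6 = 1 OR 0 = 1
n8 = n7 OR n2 = 1 OR 1 = 1
n9 = I1 OR n7 = 1 OR 1 = 1
n10 = n6 AND n4 AND n8 = 0 AND 1 AND 1 = 0
n11 = n9 OR n6 = 1 OR 0 = 1
n12 = n10 AND n6 = 0 AND 0 = 0
n13 = n3 OR n12 = 1 OR 0 = 1

n2 = 1, n11 = 1, n13 = 1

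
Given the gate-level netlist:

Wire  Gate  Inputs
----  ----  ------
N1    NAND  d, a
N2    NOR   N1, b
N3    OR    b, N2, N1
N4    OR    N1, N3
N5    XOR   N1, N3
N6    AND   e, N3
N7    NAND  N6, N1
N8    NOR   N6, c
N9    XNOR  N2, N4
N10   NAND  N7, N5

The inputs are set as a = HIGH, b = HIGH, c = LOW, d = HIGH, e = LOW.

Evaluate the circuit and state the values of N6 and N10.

N6 = LOW  N10 = LOW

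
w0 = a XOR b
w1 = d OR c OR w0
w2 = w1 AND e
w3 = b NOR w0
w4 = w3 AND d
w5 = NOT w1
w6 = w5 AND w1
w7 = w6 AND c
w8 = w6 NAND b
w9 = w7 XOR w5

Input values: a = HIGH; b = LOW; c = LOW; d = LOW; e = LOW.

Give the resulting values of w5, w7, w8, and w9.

w5 = LOW; w7 = LOW; w8 = HIGH; w9 = LOW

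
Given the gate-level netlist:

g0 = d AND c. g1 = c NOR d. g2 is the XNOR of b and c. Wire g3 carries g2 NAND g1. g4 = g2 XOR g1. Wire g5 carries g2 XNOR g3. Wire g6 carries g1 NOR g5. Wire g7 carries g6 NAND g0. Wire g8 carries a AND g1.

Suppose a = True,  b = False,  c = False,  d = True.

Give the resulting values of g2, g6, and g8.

g2 = True, g6 = False, g8 = False

g1 = c NOR d = False NOR True = False
g2 = b XNOR c = False XNOR False = True
g3 = g2 NAND g1 = True NAND False = True
g5 = g2 XNOR g3 = True XNOR True = True
g6 = g1 NOR g5 = False NOR True = False
g8 = a AND g1 = True AND False = False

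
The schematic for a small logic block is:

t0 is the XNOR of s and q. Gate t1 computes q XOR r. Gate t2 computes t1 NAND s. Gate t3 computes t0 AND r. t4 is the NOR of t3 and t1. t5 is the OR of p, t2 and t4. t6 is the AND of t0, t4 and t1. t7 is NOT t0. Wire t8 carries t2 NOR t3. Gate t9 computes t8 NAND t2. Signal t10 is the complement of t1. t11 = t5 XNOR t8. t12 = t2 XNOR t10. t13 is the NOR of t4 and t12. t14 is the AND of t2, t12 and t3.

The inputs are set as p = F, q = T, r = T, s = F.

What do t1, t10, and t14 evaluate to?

t1 = F; t10 = T; t14 = F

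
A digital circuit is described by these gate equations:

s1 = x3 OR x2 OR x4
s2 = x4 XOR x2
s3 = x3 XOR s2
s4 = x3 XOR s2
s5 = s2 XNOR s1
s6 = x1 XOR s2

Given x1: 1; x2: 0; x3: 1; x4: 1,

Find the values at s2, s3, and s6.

s2 = x4 XOR x2 = 1 XOR 0 = 1
s3 = x3 XOR s2 = 1 XOR 1 = 0
s6 = x1 XOR s2 = 1 XOR 1 = 0

s2 = 1, s3 = 0, s6 = 0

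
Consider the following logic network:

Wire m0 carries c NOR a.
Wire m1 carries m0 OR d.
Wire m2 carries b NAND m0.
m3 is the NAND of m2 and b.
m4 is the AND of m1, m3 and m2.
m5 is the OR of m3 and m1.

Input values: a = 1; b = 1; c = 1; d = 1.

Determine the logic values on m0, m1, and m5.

m0 = 0  m1 = 1  m5 = 1

m0 = c NOR a = 1 NOR 1 = 0
m1 = m0 OR d = 0 OR 1 = 1
m2 = b NAND m0 = 1 NAND 0 = 1
m3 = m2 NAND b = 1 NAND 1 = 0
m5 = m3 OR m1 = 0 OR 1 = 1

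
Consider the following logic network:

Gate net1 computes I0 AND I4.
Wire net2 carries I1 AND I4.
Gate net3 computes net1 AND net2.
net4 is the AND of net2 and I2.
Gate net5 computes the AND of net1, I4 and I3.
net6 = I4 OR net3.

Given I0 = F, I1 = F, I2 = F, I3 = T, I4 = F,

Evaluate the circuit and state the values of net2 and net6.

net1 = I0 AND I4 = F AND F = F
net2 = I1 AND I4 = F AND F = F
net3 = net1 AND net2 = F AND F = F
net6 = I4 OR net3 = F OR F = F

net2 = F, net6 = F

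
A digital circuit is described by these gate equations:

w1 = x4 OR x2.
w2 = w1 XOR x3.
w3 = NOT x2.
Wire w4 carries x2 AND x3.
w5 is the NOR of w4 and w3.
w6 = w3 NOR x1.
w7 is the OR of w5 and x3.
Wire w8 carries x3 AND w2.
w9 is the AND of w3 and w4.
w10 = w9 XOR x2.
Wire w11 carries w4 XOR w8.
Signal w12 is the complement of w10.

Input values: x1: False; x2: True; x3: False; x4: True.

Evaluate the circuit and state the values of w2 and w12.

w1 = x4 OR x2 = True OR True = True
w2 = w1 XOR x3 = True XOR False = True
w3 = NOT x2 = NOT True = False
w4 = x2 AND x3 = True AND False = False
w9 = w3 AND w4 = False AND False = False
w10 = w9 XOR x2 = False XOR True = True
w12 = NOT w10 = NOT True = False

w2 = True, w12 = False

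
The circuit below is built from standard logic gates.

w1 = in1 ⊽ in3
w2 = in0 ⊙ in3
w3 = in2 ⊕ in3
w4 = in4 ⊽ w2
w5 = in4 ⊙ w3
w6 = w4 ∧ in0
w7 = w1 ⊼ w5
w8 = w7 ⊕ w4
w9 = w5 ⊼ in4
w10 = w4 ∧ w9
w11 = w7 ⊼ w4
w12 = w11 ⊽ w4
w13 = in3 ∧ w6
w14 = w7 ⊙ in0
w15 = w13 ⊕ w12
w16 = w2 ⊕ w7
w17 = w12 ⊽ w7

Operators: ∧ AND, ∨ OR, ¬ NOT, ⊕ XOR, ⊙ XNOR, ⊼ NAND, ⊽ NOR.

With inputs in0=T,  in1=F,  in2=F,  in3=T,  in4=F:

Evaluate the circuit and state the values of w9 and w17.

w9 = T  w17 = F

w1 = in1 NOR in3 = F NOR T = F
w2 = in0 XNOR in3 = T XNOR T = T
w3 = in2 XOR in3 = F XOR T = T
w4 = in4 NOR w2 = F NOR T = F
w5 = in4 XNOR w3 = F XNOR T = F
w7 = w1 NAND w5 = F NAND F = T
w9 = w5 NAND in4 = F NAND F = T
w11 = w7 NAND w4 = T NAND F = T
w12 = w11 NOR w4 = T NOR F = F
w17 = w12 NOR w7 = F NOR T = F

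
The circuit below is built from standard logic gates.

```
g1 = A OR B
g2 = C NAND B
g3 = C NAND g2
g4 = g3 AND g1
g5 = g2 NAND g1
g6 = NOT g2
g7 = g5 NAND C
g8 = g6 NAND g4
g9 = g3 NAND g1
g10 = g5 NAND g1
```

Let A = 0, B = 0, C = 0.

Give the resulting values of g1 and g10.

g1 = A OR B = 0 OR 0 = 0
g2 = C NAND B = 0 NAND 0 = 1
g5 = g2 NAND g1 = 1 NAND 0 = 1
g10 = g5 NAND g1 = 1 NAND 0 = 1

g1 = 0, g10 = 1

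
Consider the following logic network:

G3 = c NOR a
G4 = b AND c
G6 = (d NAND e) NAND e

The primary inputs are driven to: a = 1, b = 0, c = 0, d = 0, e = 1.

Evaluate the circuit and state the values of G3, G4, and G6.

G3 = 0, G4 = 0, G6 = 0

G3 = 0 NOR 1 = 0
G4 = 0 AND 0 = 0
G6 = (0 NAND 1) NAND 1 = 0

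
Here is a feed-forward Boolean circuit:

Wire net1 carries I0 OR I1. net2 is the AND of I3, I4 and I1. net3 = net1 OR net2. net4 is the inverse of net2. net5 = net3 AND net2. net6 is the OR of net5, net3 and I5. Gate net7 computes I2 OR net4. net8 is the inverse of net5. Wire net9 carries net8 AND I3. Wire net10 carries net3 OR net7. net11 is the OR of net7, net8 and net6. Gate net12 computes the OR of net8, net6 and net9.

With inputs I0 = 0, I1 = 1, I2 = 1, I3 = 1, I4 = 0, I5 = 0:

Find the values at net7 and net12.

net7 = 1, net12 = 1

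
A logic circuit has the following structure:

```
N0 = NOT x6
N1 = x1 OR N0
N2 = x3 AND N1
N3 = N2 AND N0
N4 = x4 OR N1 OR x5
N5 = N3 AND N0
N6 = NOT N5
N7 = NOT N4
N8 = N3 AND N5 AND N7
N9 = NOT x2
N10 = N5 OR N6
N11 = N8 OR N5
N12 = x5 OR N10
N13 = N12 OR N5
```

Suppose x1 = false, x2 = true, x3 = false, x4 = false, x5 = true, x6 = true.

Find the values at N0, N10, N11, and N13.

N0 = NOT x6 = NOT true = false
N1 = x1 OR N0 = false OR false = false
N2 = x3 AND N1 = false AND false = false
N3 = N2 AND N0 = false AND false = false
N4 = x4 OR N1 OR x5 = false OR false OR true = true
N5 = N3 AND N0 = false AND false = false
N6 = NOT N5 = NOT false = true
N7 = NOT N4 = NOT true = false
N8 = N3 AND N5 AND N7 = false AND false AND false = false
N10 = N5 OR N6 = false OR true = true
N11 = N8 OR N5 = false OR false = false
N12 = x5 OR N10 = true OR true = true
N13 = N12 OR N5 = true OR false = true

N0 = false, N10 = true, N11 = false, N13 = true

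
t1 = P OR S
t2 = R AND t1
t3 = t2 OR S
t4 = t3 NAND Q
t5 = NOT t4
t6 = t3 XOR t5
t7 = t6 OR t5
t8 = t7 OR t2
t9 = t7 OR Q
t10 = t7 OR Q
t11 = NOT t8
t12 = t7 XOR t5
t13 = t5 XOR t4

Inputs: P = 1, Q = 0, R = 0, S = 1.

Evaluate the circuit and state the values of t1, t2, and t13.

t1 = 1, t2 = 0, t13 = 1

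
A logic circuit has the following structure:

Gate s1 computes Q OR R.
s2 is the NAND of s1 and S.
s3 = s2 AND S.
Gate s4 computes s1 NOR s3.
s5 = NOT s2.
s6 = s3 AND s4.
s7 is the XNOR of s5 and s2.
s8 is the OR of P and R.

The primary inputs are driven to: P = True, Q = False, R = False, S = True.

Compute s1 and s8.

s1 = Q OR R = False OR False = False
s8 = P OR R = True OR False = True

s1 = False  s8 = True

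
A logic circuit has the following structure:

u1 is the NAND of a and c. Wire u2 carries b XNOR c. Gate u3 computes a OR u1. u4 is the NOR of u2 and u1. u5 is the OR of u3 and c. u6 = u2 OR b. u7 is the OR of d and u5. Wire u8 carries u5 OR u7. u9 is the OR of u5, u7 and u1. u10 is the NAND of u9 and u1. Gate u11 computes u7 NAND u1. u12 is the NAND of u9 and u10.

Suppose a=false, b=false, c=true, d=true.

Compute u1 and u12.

u1 = true  u12 = true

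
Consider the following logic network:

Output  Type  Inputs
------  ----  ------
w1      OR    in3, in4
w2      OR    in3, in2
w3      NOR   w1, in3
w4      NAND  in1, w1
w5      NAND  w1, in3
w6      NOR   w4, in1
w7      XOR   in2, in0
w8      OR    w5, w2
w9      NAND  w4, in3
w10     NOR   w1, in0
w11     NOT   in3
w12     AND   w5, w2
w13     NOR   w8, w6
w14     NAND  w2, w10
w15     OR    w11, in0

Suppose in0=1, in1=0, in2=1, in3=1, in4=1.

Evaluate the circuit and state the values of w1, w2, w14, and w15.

w1 = in3 OR in4 = 1 OR 1 = 1
w2 = in3 OR in2 = 1 OR 1 = 1
w10 = w1 NOR in0 = 1 NOR 1 = 0
w11 = NOT in3 = NOT 1 = 0
w14 = w2 NAND w10 = 1 NAND 0 = 1
w15 = w11 OR in0 = 0 OR 1 = 1

w1 = 1, w2 = 1, w14 = 1, w15 = 1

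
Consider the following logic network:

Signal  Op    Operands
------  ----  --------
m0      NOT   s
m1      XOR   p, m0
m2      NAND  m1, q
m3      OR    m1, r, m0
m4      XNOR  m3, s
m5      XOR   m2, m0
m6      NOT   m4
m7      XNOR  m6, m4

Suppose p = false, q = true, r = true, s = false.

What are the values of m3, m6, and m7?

m0 = NOT s = NOT false = true
m1 = p XOR m0 = false XOR true = true
m3 = m1 OR r OR m0 = true OR true OR true = true
m4 = m3 XNOR s = true XNOR false = false
m6 = NOT m4 = NOT false = true
m7 = m6 XNOR m4 = true XNOR false = false

m3 = true; m6 = true; m7 = false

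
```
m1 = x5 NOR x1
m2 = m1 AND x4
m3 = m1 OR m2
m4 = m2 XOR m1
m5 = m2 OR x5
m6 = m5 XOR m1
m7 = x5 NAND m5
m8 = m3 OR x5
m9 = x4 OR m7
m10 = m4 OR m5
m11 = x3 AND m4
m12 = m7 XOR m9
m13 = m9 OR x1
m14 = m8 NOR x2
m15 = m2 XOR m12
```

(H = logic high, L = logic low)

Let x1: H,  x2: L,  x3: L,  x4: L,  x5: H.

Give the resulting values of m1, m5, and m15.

m1 = x5 NOR x1 = H NOR H = L
m2 = m1 AND x4 = L AND L = L
m5 = m2 OR x5 = L OR H = H
m7 = x5 NAND m5 = H NAND H = L
m9 = x4 OR m7 = L OR L = L
m12 = m7 XOR m9 = L XOR L = L
m15 = m2 XOR m12 = L XOR L = L

m1 = L; m5 = H; m15 = L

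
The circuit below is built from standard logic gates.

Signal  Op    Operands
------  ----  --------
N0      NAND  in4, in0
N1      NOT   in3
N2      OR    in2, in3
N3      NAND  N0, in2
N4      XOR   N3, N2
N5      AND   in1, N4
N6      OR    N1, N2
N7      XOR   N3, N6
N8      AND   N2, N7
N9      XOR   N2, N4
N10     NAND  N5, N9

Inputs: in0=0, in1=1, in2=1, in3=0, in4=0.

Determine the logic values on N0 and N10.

N0 = 1  N10 = 1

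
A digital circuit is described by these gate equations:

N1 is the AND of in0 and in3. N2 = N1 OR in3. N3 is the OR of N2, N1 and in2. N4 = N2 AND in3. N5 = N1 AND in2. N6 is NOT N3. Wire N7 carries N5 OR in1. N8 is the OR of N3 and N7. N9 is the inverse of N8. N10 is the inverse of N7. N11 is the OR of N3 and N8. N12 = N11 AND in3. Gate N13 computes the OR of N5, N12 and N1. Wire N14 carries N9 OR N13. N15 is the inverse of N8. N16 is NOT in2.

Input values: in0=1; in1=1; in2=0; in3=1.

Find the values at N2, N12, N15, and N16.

N1 = in0 AND in3 = 1 AND 1 = 1
N2 = N1 OR in3 = 1 OR 1 = 1
N3 = N2 OR N1 OR in2 = 1 OR 1 OR 0 = 1
N5 = N1 AND in2 = 1 AND 0 = 0
N7 = N5 OR in1 = 0 OR 1 = 1
N8 = N3 OR N7 = 1 OR 1 = 1
N11 = N3 OR N8 = 1 OR 1 = 1
N12 = N11 AND in3 = 1 AND 1 = 1
N15 = NOT N8 = NOT 1 = 0
N16 = NOT in2 = NOT 0 = 1

N2 = 1  N12 = 1  N15 = 0  N16 = 1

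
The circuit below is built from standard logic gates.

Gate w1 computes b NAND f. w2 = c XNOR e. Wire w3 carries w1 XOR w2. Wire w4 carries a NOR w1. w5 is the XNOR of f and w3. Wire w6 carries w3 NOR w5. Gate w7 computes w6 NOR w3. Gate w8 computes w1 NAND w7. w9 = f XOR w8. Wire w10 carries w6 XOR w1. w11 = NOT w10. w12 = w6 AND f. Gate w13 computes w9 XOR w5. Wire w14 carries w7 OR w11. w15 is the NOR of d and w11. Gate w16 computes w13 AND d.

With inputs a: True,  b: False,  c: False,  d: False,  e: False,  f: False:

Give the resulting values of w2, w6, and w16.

w1 = b NAND f = False NAND False = True
w2 = c XNOR e = False XNOR False = True
w3 = w1 XOR w2 = True XOR True = False
w5 = f XNOR w3 = False XNOR False = True
w6 = w3 NOR w5 = False NOR True = False
w7 = w6 NOR w3 = False NOR False = True
w8 = w1 NAND w7 = True NAND True = False
w9 = f XOR w8 = False XOR False = False
w13 = w9 XOR w5 = False XOR True = True
w16 = w13 AND d = True AND False = False

w2 = True, w6 = False, w16 = False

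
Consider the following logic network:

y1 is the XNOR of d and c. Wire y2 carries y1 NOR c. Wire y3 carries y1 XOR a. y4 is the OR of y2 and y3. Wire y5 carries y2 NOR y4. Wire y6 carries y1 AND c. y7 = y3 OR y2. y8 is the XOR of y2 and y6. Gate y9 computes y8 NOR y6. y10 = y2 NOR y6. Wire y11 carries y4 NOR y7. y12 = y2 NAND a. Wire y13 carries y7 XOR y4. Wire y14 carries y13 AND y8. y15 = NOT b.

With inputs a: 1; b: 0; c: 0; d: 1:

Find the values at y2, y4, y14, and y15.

y1 = d XNOR c = 1 XNOR 0 = 0
y2 = y1 NOR c = 0 NOR 0 = 1
y3 = y1 XOR a = 0 XOR 1 = 1
y4 = y2 OR y3 = 1 OR 1 = 1
y6 = y1 AND c = 0 AND 0 = 0
y7 = y3 OR y2 = 1 OR 1 = 1
y8 = y2 XOR y6 = 1 XOR 0 = 1
y13 = y7 XOR y4 = 1 XOR 1 = 0
y14 = y13 AND y8 = 0 AND 1 = 0
y15 = NOT b = NOT 0 = 1

y2 = 1  y4 = 1  y14 = 0  y15 = 1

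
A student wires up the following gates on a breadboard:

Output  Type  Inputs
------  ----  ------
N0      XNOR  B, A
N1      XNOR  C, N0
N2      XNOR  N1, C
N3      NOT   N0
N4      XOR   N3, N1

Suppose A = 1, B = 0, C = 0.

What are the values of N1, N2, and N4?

N1 = 1  N2 = 0  N4 = 0

N0 = B XNOR A = 0 XNOR 1 = 0
N1 = C XNOR N0 = 0 XNOR 0 = 1
N2 = N1 XNOR C = 1 XNOR 0 = 0
N3 = NOT N0 = NOT 0 = 1
N4 = N3 XOR N1 = 1 XOR 1 = 0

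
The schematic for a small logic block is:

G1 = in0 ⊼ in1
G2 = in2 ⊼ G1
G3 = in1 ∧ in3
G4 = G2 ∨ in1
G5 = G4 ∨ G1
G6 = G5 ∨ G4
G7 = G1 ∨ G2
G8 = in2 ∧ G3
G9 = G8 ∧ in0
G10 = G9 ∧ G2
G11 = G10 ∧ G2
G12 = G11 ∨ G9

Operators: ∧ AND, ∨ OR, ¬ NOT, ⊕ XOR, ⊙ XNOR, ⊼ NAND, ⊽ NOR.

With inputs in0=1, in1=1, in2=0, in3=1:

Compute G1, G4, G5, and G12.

G1 = 0, G4 = 1, G5 = 1, G12 = 0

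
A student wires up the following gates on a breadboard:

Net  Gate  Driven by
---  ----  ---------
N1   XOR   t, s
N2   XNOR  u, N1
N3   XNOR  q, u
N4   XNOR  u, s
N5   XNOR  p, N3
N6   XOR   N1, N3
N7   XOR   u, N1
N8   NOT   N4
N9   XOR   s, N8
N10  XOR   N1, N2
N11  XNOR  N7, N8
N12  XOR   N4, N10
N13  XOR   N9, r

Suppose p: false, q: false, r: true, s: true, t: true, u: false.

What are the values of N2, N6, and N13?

N1 = t XOR s = true XOR true = false
N2 = u XNOR N1 = false XNOR false = true
N3 = q XNOR u = false XNOR false = true
N4 = u XNOR s = false XNOR true = false
N6 = N1 XOR N3 = false XOR true = true
N8 = NOT N4 = NOT false = true
N9 = s XOR N8 = true XOR true = false
N13 = N9 XOR r = false XOR true = true

N2 = true  N6 = true  N13 = true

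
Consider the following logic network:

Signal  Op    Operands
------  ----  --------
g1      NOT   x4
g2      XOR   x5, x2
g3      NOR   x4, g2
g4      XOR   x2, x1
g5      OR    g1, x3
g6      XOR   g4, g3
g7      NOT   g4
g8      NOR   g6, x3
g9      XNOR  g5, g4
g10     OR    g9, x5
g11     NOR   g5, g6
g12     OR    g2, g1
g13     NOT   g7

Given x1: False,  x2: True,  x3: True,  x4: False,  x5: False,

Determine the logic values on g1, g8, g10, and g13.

g1 = True  g8 = False  g10 = True  g13 = True

g1 = NOT x4 = NOT False = True
g2 = x5 XOR x2 = False XOR True = True
g3 = x4 NOR g2 = False NOR True = False
g4 = x2 XOR x1 = True XOR False = True
g5 = g1 OR x3 = True OR True = True
g6 = g4 XOR g3 = True XOR False = True
g7 = NOT g4 = NOT True = False
g8 = g6 NOR x3 = True NOR True = False
g9 = g5 XNOR g4 = True XNOR True = True
g10 = g9 OR x5 = True OR False = True
g13 = NOT g7 = NOT False = True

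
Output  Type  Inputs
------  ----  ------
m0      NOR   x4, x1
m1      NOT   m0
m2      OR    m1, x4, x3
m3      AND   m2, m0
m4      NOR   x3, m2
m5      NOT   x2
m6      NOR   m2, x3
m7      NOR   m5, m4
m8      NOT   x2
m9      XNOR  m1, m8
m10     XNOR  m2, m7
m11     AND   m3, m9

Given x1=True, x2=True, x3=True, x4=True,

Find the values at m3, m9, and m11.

m3 = False, m9 = False, m11 = False

m0 = x4 NOR x1 = True NOR True = False
m1 = NOT m0 = NOT False = True
m2 = m1 OR x4 OR x3 = True OR True OR True = True
m3 = m2 AND m0 = True AND False = False
m8 = NOT x2 = NOT True = False
m9 = m1 XNOR m8 = True XNOR False = False
m11 = m3 AND m9 = False AND False = False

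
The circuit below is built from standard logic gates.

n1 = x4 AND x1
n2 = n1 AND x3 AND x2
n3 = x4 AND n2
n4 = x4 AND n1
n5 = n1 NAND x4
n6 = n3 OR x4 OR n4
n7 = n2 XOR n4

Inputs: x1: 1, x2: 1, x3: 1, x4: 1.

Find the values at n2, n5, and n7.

n1 = x4 AND x1 = 1 AND 1 = 1
n2 = n1 AND x3 AND x2 = 1 AND 1 AND 1 = 1
n4 = x4 AND n1 = 1 AND 1 = 1
n5 = n1 NAND x4 = 1 NAND 1 = 0
n7 = n2 XOR n4 = 1 XOR 1 = 0

n2 = 1, n5 = 0, n7 = 0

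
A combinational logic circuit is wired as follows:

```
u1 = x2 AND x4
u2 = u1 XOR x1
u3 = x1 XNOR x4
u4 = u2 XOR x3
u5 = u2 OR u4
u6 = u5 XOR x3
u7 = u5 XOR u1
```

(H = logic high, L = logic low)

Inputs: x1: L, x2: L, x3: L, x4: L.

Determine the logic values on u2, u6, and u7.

u2 = L, u6 = L, u7 = L

u1 = x2 AND x4 = L AND L = L
u2 = u1 XOR x1 = L XOR L = L
u4 = u2 XOR x3 = L XOR L = L
u5 = u2 OR u4 = L OR L = L
u6 = u5 XOR x3 = L XOR L = L
u7 = u5 XOR u1 = L XOR L = L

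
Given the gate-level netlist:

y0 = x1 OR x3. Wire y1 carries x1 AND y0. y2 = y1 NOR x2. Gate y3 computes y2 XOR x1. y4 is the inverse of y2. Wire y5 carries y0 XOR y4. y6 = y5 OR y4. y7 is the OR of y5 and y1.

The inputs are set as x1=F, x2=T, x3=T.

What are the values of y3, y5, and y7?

y0 = x1 OR x3 = F OR T = T
y1 = x1 AND y0 = F AND T = F
y2 = y1 NOR x2 = F NOR T = F
y3 = y2 XOR x1 = F XOR F = F
y4 = NOT y2 = NOT F = T
y5 = y0 XOR y4 = T XOR T = F
y7 = y5 OR y1 = F OR F = F

y3 = F, y5 = F, y7 = F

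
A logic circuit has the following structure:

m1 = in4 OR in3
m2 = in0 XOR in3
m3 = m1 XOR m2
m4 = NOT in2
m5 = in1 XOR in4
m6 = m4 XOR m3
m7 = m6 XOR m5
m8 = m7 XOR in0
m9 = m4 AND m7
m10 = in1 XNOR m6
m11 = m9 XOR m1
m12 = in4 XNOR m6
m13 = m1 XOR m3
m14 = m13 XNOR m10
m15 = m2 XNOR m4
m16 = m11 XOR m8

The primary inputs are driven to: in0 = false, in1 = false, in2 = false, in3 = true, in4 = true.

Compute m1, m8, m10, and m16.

m1 = true; m8 = false; m10 = false; m16 = true

m1 = in4 OR in3 = true OR true = true
m2 = in0 XOR in3 = false XOR true = true
m3 = m1 XOR m2 = true XOR true = false
m4 = NOT in2 = NOT false = true
m5 = in1 XOR in4 = false XOR true = true
m6 = m4 XOR m3 = true XOR false = true
m7 = m6 XOR m5 = true XOR true = false
m8 = m7 XOR in0 = false XOR false = false
m9 = m4 AND m7 = true AND false = false
m10 = in1 XNOR m6 = false XNOR true = false
m11 = m9 XOR m1 = false XOR true = true
m16 = m11 XOR m8 = true XOR false = true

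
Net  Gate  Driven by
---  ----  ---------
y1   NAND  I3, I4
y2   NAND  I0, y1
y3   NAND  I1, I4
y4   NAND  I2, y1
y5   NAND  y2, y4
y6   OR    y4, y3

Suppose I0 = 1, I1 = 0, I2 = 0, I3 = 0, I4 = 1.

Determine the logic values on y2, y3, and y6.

y1 = I3 NAND I4 = 0 NAND 1 = 1
y2 = I0 NAND y1 = 1 NAND 1 = 0
y3 = I1 NAND I4 = 0 NAND 1 = 1
y4 = I2 NAND y1 = 0 NAND 1 = 1
y6 = y4 OR y3 = 1 OR 1 = 1

y2 = 0  y3 = 1  y6 = 1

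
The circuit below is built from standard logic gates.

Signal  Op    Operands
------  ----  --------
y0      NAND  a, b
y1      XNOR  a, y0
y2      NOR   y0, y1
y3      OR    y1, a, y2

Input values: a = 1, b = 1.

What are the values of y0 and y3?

y0 = 0, y3 = 1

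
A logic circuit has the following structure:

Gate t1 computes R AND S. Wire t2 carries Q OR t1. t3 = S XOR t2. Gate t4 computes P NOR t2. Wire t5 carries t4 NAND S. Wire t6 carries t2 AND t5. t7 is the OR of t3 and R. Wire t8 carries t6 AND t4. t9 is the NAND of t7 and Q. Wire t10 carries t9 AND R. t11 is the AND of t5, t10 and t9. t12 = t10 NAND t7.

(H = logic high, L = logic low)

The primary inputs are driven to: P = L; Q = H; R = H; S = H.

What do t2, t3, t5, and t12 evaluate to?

t2 = H, t3 = L, t5 = H, t12 = H

t1 = R AND S = H AND H = H
t2 = Q OR t1 = H OR H = H
t3 = S XOR t2 = H XOR H = L
t4 = P NOR t2 = L NOR H = L
t5 = t4 NAND S = L NAND H = H
t7 = t3 OR R = L OR H = H
t9 = t7 NAND Q = H NAND H = L
t10 = t9 AND R = L AND H = L
t12 = t10 NAND t7 = L NAND H = H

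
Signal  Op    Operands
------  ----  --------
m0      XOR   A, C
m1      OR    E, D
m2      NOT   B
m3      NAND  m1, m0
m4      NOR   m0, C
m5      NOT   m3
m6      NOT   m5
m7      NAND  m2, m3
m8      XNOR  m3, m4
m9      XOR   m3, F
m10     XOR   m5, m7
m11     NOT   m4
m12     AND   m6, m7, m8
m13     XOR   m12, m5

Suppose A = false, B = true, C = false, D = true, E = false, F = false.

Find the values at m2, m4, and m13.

m2 = false, m4 = true, m13 = true

m0 = A XOR C = false XOR false = false
m1 = E OR D = false OR true = true
m2 = NOT B = NOT true = false
m3 = m1 NAND m0 = true NAND false = true
m4 = m0 NOR C = false NOR false = true
m5 = NOT m3 = NOT true = false
m6 = NOT m5 = NOT false = true
m7 = m2 NAND m3 = false NAND true = true
m8 = m3 XNOR m4 = true XNOR true = true
m12 = m6 AND m7 AND m8 = true AND true AND true = true
m13 = m12 XOR m5 = true XOR false = true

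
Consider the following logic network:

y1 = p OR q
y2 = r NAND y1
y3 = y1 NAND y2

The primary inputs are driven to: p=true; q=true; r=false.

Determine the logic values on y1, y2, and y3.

y1 = true, y2 = true, y3 = false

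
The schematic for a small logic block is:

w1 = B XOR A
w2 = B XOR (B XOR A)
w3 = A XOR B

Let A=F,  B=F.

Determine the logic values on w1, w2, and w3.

w1 = F  w2 = F  w3 = F

w1 = F XOR F = F
w2 = F XOR (F XOR F) = F
w3 = F XOR F = F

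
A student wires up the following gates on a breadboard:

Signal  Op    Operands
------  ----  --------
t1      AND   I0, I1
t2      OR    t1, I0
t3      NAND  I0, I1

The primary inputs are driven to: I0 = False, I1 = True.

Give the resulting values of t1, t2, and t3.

t1 = False; t2 = False; t3 = True

t1 = I0 AND I1 = False AND True = False
t2 = t1 OR I0 = False OR False = False
t3 = I0 NAND I1 = False NAND True = True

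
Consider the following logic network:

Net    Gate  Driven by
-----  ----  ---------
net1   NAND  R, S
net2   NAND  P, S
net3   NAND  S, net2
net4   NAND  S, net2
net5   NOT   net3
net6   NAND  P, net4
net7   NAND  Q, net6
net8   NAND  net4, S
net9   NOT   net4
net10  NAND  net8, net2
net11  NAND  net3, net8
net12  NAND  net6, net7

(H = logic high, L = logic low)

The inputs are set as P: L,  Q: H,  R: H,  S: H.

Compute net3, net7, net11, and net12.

net3 = L, net7 = L, net11 = H, net12 = H

net2 = P NAND S = L NAND H = H
net3 = S NAND net2 = H NAND H = L
net4 = S NAND net2 = H NAND H = L
net6 = P NAND net4 = L NAND L = H
net7 = Q NAND net6 = H NAND H = L
net8 = net4 NAND S = L NAND H = H
net11 = net3 NAND net8 = L NAND H = H
net12 = net6 NAND net7 = H NAND L = H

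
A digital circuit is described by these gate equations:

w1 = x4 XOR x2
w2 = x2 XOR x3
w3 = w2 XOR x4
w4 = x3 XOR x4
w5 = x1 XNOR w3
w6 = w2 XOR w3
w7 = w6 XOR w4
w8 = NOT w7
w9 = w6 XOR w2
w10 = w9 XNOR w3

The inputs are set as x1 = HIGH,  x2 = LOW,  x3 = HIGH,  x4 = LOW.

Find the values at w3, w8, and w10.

w2 = x2 XOR x3 = LOW XOR HIGH = HIGH
w3 = w2 XOR x4 = HIGH XOR LOW = HIGH
w4 = x3 XOR x4 = HIGH XOR LOW = HIGH
w6 = w2 XOR w3 = HIGH XOR HIGH = LOW
w7 = w6 XOR w4 = LOW XOR HIGH = HIGH
w8 = NOT w7 = NOT HIGH = LOW
w9 = w6 XOR w2 = LOW XOR HIGH = HIGH
w10 = w9 XNOR w3 = HIGH XNOR HIGH = HIGH

w3 = HIGH, w8 = LOW, w10 = HIGH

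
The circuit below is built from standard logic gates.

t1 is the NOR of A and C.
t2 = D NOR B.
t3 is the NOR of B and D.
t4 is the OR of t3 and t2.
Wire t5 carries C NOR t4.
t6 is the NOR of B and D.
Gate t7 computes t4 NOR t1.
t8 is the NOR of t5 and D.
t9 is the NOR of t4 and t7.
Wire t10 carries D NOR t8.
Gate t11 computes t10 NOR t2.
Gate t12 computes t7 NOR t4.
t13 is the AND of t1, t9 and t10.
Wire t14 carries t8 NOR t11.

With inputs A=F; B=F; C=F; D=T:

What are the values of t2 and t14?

t2 = F; t14 = F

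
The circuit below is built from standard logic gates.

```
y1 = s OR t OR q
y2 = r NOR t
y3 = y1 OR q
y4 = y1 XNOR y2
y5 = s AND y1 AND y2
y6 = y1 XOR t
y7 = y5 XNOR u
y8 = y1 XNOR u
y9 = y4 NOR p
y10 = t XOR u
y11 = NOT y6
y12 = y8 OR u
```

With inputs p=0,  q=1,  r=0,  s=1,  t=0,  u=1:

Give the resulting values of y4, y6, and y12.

y1 = s OR t OR q = 1 OR 0 OR 1 = 1
y2 = r NOR t = 0 NOR 0 = 1
y4 = y1 XNOR y2 = 1 XNOR 1 = 1
y6 = y1 XOR t = 1 XOR 0 = 1
y8 = y1 XNOR u = 1 XNOR 1 = 1
y12 = y8 OR u = 1 OR 1 = 1

y4 = 1, y6 = 1, y12 = 1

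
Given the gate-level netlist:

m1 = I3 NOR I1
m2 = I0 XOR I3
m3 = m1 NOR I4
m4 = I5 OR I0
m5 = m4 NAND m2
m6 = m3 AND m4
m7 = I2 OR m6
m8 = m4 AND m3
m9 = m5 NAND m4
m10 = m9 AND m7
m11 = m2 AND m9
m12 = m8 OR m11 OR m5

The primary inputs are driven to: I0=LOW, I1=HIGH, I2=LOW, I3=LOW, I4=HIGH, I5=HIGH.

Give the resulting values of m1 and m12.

m1 = LOW, m12 = HIGH

m1 = I3 NOR I1 = LOW NOR HIGH = LOW
m2 = I0 XOR I3 = LOW XOR LOW = LOW
m3 = m1 NOR I4 = LOW NOR HIGH = LOW
m4 = I5 OR I0 = HIGH OR LOW = HIGH
m5 = m4 NAND m2 = HIGH NAND LOW = HIGH
m8 = m4 AND m3 = HIGH AND LOW = LOW
m9 = m5 NAND m4 = HIGH NAND HIGH = LOW
m11 = m2 AND m9 = LOW AND LOW = LOW
m12 = m8 OR m11 OR m5 = LOW OR LOW OR HIGH = HIGH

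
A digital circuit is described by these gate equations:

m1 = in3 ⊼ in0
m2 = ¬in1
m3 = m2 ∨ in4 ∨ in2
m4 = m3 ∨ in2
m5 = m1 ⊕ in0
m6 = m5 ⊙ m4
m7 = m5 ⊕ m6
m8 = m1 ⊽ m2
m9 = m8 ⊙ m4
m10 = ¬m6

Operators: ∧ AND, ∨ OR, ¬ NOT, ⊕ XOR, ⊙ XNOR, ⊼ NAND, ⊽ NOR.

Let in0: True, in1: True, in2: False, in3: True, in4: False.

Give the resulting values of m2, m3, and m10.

m1 = in3 NAND in0 = True NAND True = False
m2 = NOT in1 = NOT True = False
m3 = m2 OR in4 OR in2 = False OR False OR False = False
m4 = m3 OR in2 = False OR False = False
m5 = m1 XOR in0 = False XOR True = True
m6 = m5 XNOR m4 = True XNOR False = False
m10 = NOT m6 = NOT False = True

m2 = False, m3 = False, m10 = True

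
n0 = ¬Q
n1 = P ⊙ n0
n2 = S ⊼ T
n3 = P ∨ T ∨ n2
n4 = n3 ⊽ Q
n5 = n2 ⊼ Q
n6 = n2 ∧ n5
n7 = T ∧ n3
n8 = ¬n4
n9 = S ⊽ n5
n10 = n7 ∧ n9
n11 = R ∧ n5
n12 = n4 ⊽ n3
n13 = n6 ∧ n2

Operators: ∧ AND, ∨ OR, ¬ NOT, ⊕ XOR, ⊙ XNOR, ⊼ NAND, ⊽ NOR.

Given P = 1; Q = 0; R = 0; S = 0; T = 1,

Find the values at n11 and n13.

n11 = 0; n13 = 1

n2 = S NAND T = 0 NAND 1 = 1
n5 = n2 NAND Q = 1 NAND 0 = 1
n6 = n2 AND n5 = 1 AND 1 = 1
n11 = R AND n5 = 0 AND 1 = 0
n13 = n6 AND n2 = 1 AND 1 = 1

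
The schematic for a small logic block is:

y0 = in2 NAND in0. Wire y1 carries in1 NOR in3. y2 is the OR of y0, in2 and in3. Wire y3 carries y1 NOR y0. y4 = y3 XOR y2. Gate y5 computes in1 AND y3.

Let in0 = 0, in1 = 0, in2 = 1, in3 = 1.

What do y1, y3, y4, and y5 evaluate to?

y1 = 0; y3 = 0; y4 = 1; y5 = 0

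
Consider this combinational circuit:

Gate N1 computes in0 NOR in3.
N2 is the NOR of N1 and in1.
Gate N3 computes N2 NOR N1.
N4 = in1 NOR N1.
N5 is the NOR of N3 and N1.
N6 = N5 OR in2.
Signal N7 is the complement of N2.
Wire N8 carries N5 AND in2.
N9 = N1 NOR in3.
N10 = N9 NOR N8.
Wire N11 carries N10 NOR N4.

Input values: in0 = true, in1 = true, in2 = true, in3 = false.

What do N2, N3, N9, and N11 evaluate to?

N2 = false  N3 = true  N9 = true  N11 = true

N1 = in0 NOR in3 = true NOR false = false
N2 = N1 NOR in1 = false NOR true = false
N3 = N2 NOR N1 = false NOR false = true
N4 = in1 NOR N1 = true NOR false = false
N5 = N3 NOR N1 = true NOR false = false
N8 = N5 AND in2 = false AND true = false
N9 = N1 NOR in3 = false NOR false = true
N10 = N9 NOR N8 = true NOR false = false
N11 = N10 NOR N4 = false NOR false = true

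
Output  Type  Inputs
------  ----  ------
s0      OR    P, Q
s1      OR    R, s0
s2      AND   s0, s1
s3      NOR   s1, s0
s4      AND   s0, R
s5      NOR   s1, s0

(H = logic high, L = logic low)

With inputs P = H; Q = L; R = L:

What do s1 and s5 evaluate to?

s0 = P OR Q = H OR L = H
s1 = R OR s0 = L OR H = H
s5 = s1 NOR s0 = H NOR H = L

s1 = H, s5 = L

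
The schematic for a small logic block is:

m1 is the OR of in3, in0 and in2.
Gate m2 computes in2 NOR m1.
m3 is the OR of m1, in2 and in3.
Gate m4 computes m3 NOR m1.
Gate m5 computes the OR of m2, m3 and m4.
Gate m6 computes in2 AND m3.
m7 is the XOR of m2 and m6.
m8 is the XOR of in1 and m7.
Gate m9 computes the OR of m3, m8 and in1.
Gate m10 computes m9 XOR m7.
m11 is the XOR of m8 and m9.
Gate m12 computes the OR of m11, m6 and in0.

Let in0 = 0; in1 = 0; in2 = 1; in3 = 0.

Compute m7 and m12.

m7 = 1, m12 = 1

m1 = in3 OR in0 OR in2 = 0 OR 0 OR 1 = 1
m2 = in2 NOR m1 = 1 NOR 1 = 0
m3 = m1 OR in2 OR in3 = 1 OR 1 OR 0 = 1
m6 = in2 AND m3 = 1 AND 1 = 1
m7 = m2 XOR m6 = 0 XOR 1 = 1
m8 = in1 XOR m7 = 0 XOR 1 = 1
m9 = m3 OR m8 OR in1 = 1 OR 1 OR 0 = 1
m11 = m8 XOR m9 = 1 XOR 1 = 0
m12 = m11 OR m6 OR in0 = 0 OR 1 OR 0 = 1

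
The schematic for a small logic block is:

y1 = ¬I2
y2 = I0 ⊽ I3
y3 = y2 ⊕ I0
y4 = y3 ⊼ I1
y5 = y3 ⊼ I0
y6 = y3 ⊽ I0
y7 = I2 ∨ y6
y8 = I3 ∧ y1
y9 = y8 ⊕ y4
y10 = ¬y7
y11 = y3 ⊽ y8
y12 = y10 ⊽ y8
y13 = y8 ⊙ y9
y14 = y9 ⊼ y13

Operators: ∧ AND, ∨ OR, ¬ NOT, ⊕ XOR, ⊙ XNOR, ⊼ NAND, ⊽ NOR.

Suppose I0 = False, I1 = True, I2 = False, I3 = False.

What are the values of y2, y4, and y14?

y1 = NOT I2 = NOT False = True
y2 = I0 NOR I3 = False NOR False = True
y3 = y2 XOR I0 = True XOR False = True
y4 = y3 NAND I1 = True NAND True = False
y8 = I3 AND y1 = False AND True = False
y9 = y8 XOR y4 = False XOR False = False
y13 = y8 XNOR y9 = False XNOR False = True
y14 = y9 NAND y13 = False NAND True = True

y2 = True, y4 = False, y14 = True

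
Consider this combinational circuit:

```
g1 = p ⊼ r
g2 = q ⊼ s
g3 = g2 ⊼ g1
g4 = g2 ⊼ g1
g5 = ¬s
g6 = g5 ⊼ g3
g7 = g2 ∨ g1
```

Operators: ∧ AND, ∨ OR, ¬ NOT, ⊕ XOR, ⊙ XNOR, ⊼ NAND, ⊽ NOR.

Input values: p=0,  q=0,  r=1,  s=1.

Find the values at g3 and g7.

g3 = 0, g7 = 1

g1 = p NAND r = 0 NAND 1 = 1
g2 = q NAND s = 0 NAND 1 = 1
g3 = g2 NAND g1 = 1 NAND 1 = 0
g7 = g2 OR g1 = 1 OR 1 = 1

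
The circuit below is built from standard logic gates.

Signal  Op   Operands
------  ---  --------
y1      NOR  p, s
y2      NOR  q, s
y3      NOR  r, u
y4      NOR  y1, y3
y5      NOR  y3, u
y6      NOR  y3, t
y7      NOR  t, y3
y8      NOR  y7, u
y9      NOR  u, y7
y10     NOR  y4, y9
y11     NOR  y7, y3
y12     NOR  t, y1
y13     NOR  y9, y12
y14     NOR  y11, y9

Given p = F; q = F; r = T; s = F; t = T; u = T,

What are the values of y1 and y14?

y1 = T, y14 = F

y1 = p NOR s = F NOR F = T
y3 = r NOR u = T NOR T = F
y7 = t NOR y3 = T NOR F = F
y9 = u NOR y7 = T NOR F = F
y11 = y7 NOR y3 = F NOR F = T
y14 = y11 NOR y9 = T NOR F = F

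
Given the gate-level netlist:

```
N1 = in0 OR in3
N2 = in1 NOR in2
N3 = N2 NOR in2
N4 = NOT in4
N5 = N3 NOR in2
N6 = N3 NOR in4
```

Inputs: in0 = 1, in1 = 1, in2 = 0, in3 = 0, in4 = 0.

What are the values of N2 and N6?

N2 = 0, N6 = 0

N2 = in1 NOR in2 = 1 NOR 0 = 0
N3 = N2 NOR in2 = 0 NOR 0 = 1
N6 = N3 NOR in4 = 1 NOR 0 = 0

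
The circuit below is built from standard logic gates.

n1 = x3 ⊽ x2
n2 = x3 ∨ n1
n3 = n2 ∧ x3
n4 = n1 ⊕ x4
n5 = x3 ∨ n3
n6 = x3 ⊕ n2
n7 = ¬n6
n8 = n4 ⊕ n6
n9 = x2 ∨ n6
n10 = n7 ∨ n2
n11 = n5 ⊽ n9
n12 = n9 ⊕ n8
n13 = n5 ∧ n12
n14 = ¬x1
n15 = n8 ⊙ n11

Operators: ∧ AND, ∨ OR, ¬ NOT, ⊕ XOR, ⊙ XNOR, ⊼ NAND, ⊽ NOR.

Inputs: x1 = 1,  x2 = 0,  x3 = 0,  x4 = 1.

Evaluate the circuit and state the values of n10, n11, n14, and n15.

n10 = 1, n11 = 0, n14 = 0, n15 = 0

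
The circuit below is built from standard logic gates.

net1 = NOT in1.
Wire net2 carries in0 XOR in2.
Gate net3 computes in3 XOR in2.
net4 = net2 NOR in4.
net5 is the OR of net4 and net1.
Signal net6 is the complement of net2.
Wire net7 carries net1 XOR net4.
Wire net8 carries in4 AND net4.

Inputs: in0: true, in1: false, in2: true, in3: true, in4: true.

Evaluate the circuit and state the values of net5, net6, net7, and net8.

net5 = true, net6 = true, net7 = true, net8 = false

net1 = NOT in1 = NOT false = true
net2 = in0 XOR in2 = true XOR true = false
net4 = net2 NOR in4 = false NOR true = false
net5 = net4 OR net1 = false OR true = true
net6 = NOT net2 = NOT false = true
net7 = net1 XOR net4 = true XOR false = true
net8 = in4 AND net4 = true AND false = false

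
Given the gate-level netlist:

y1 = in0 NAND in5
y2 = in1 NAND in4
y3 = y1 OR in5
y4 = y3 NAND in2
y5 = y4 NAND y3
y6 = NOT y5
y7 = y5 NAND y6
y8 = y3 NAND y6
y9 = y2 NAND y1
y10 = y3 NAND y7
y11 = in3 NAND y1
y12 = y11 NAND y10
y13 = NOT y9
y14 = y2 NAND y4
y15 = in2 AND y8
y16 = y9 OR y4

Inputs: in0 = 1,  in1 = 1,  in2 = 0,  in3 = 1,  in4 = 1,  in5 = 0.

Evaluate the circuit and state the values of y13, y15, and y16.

y1 = in0 NAND in5 = 1 NAND 0 = 1
y2 = in1 NAND in4 = 1 NAND 1 = 0
y3 = y1 OR in5 = 1 OR 0 = 1
y4 = y3 NAND in2 = 1 NAND 0 = 1
y5 = y4 NAND y3 = 1 NAND 1 = 0
y6 = NOT y5 = NOT 0 = 1
y8 = y3 NAND y6 = 1 NAND 1 = 0
y9 = y2 NAND y1 = 0 NAND 1 = 1
y13 = NOT y9 = NOT 1 = 0
y15 = in2 AND y8 = 0 AND 0 = 0
y16 = y9 OR y4 = 1 OR 1 = 1

y13 = 0, y15 = 0, y16 = 1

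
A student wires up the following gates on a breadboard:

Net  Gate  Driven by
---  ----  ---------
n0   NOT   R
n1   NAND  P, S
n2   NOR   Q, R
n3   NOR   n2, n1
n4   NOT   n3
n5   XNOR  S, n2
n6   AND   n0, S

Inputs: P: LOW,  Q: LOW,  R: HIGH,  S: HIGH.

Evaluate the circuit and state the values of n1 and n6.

n1 = HIGH, n6 = LOW

n0 = NOT R = NOT HIGH = LOW
n1 = P NAND S = LOW NAND HIGH = HIGH
n6 = n0 AND S = LOW AND HIGH = LOW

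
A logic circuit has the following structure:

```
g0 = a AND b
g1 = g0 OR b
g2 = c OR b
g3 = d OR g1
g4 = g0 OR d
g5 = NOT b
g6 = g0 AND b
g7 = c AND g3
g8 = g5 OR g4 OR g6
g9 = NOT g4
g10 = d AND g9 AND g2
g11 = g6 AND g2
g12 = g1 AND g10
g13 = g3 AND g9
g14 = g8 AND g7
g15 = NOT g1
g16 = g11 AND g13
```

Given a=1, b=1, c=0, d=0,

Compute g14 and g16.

g14 = 0, g16 = 0

g0 = a AND b = 1 AND 1 = 1
g1 = g0 OR b = 1 OR 1 = 1
g2 = c OR b = 0 OR 1 = 1
g3 = d OR g1 = 0 OR 1 = 1
g4 = g0 OR d = 1 OR 0 = 1
g5 = NOT b = NOT 1 = 0
g6 = g0 AND b = 1 AND 1 = 1
g7 = c AND g3 = 0 AND 1 = 0
g8 = g5 OR g4 OR g6 = 0 OR 1 OR 1 = 1
g9 = NOT g4 = NOT 1 = 0
g11 = g6 AND g2 = 1 AND 1 = 1
g13 = g3 AND g9 = 1 AND 0 = 0
g14 = g8 AND g7 = 1 AND 0 = 0
g16 = g11 AND g13 = 1 AND 0 = 0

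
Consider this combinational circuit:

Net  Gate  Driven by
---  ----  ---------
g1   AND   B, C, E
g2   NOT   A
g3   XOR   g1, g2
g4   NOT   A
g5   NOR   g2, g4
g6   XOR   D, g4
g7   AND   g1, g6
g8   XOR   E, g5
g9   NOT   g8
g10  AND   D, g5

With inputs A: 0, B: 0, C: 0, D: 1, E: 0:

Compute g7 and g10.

g1 = B AND C AND E = 0 AND 0 AND 0 = 0
g2 = NOT A = NOT 0 = 1
g4 = NOT A = NOT 0 = 1
g5 = g2 NOR g4 = 1 NOR 1 = 0
g6 = D XOR g4 = 1 XOR 1 = 0
g7 = g1 AND g6 = 0 AND 0 = 0
g10 = D AND g5 = 1 AND 0 = 0

g7 = 0, g10 = 0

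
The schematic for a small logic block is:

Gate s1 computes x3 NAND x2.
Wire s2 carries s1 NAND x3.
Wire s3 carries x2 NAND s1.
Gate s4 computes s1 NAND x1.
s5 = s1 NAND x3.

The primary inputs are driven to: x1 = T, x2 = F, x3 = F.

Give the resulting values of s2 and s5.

s1 = x3 NAND x2 = F NAND F = T
s2 = s1 NAND x3 = T NAND F = T
s5 = s1 NAND x3 = T NAND F = T

s2 = T, s5 = T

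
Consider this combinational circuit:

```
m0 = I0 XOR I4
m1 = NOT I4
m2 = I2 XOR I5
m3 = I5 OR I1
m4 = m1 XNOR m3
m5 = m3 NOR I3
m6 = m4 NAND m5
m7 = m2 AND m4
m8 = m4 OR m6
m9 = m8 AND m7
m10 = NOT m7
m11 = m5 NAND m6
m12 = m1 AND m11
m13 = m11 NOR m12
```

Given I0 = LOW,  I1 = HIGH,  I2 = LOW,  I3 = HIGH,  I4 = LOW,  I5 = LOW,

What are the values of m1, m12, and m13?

m1 = HIGH, m12 = HIGH, m13 = LOW

m1 = NOT I4 = NOT LOW = HIGH
m3 = I5 OR I1 = LOW OR HIGH = HIGH
m4 = m1 XNOR m3 = HIGH XNOR HIGH = HIGH
m5 = m3 NOR I3 = HIGH NOR HIGH = LOW
m6 = m4 NAND m5 = HIGH NAND LOW = HIGH
m11 = m5 NAND m6 = LOW NAND HIGH = HIGH
m12 = m1 AND m11 = HIGH AND HIGH = HIGH
m13 = m11 NOR m12 = HIGH NOR HIGH = LOW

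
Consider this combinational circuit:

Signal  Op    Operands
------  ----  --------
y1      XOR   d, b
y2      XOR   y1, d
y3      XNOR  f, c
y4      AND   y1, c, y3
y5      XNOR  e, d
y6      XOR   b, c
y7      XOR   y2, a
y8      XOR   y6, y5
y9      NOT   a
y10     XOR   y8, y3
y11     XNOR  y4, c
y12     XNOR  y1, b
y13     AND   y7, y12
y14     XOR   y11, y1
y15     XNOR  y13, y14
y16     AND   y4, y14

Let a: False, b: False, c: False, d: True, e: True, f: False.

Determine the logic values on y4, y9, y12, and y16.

y1 = d XOR b = True XOR False = True
y3 = f XNOR c = False XNOR False = True
y4 = y1 AND c AND y3 = True AND False AND True = False
y9 = NOT a = NOT False = True
y11 = y4 XNOR c = False XNOR False = True
y12 = y1 XNOR b = True XNOR False = False
y14 = y11 XOR y1 = True XOR True = False
y16 = y4 AND y14 = False AND False = False

y4 = False, y9 = True, y12 = False, y16 = False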